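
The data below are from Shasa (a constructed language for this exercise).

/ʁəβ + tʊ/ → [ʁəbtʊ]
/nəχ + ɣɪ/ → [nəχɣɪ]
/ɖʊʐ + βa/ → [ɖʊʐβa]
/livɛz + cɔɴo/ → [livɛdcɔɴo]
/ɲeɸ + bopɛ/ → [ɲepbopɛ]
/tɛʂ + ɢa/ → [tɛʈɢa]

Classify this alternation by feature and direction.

regressive manner assimilation

Underlying /β/ is realised as [b] next to /t/; /t/ itself does not change.
/β/ is a fricative while /t/ is a stop; the output [b] is a stop, matching the trigger — so the feature that spreads is manner.
Place and voice are unchanged, so the assimilation is partial, not total.
The other alternating forms pattern the same way: /z/ → [d] before /c/ (fricative → stop, matching a stop); /ɸ/ → [p] before /b/ (fricative → stop, matching a stop); /ʂ/ → [ʈ] before /ɢ/ (fricative → stop, matching a stop) — only manner changes, and always toward the following segment.
Nothing changes in [nəχɣɪ], [ɖʊʐβa]: there the adjacent consonants already agree in manner (/χ/ and /ɣ/ are both fricatives; /ʐ/ and /β/ are both fricatives), so these forms are consistent with the same rule.
Since the segment that changes precedes the conditioning segment, the assimilation is regressive.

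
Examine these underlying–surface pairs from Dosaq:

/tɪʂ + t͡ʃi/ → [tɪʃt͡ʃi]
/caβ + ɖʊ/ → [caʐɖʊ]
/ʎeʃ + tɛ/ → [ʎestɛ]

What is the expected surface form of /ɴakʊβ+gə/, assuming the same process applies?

The data show regressive place assimilation: /ʂ/ → [ʃ] before /t͡ʃ/; /β/ → [ʐ] before /ɖ/; /ʃ/ → [s] before /t/. In each pair only place changes, matching the following consonant, while manner and voice stay constant.
/β/ is a voiced bilabial fricative. The following trigger /g/ is velar, so /β/ must become velar as well.
A voiced velar fricative is [ɣ], so the surface segment is [ɣ].

[ɴakʊɣgə]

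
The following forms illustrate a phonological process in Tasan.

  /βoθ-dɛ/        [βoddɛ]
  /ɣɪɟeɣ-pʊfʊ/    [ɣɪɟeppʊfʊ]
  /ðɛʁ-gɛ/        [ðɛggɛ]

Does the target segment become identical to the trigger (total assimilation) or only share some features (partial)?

total assimilation

The segment that alternates is /θ/, which surfaces as [d] when adjacent to /d/.
The output [d] is identical to the trigger /d/ — every feature (place, manner, voicing) has been copied — so this is total assimilation.
The other forms behave the same way: /ɣ/ → [p] before /p/; /ʁ/ → [g] before /g/ — in each case the output is a copy of the following consonant.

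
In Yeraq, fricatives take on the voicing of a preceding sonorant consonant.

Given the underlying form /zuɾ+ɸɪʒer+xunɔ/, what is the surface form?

[zuɾβɪʒerɣunɔ]

The rule targets /ɸ/ (voiceless bilabial fricative), which sits after the trigger /ɾ/ (voiced).
Changing only its voicing to voiced gives [β] — the voiced bilabial fricative.
At the second juncture, /x/ likewise becomes [ɣ] adjacent to /r/.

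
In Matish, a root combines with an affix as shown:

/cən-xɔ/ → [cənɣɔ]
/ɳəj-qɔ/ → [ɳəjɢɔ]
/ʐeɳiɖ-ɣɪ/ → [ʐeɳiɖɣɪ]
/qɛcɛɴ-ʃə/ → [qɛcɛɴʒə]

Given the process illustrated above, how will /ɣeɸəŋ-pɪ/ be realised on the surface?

The data show progressive voicing assimilation: /x/ → [ɣ] after /n/; /q/ → [ɢ] after /j/; /ʃ/ → [ʒ] after /ɴ/. In each pair only voicing changes, matching the preceding consonant, while place and manner stay constant.
Nothing changes in [ʐeɳiɖɣɪ]: there the adjacent consonants already agree in voicing (/ɣ/ and /ɖ/ are both voiced), so this form is consistent with the same rule.
The rule targets /p/ (voiceless bilabial stop), which sits after the trigger /ŋ/ (voiced).
Changing only its voicing to voiced gives [b] — the voiced bilabial stop.

[ɣeɸəŋbɪ]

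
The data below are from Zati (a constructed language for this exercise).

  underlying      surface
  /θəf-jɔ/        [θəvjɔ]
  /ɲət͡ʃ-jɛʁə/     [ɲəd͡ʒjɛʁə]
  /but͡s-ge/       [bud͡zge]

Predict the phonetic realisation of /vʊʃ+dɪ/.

The data show regressive voicing assimilation: /f/ → [v] before /j/; /t͡ʃ/ → [d͡ʒ] before /j/; /t͡s/ → [d͡z] before /g/. In each pair only voicing changes, matching the following consonant, while place and manner stay constant.
/ʃ/ is a voiceless postalveolar fricative. The following trigger /d/ is voiced, so /ʃ/ must become voiced as well.
Changing only its voicing to voiced gives [ʒ] — the voiced postalveolar fricative.

[vʊʒdɪ]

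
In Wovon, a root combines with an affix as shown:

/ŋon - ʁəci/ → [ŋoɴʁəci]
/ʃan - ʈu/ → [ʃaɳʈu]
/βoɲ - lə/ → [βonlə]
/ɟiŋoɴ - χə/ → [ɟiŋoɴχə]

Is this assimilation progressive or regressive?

Comparing underlying and surface forms, /n/ → [ɴ] is the alternation; the neighbouring /ʁ/ is constant.
/n/ is alveolar while /ʁ/ is uvular; the output [ɴ] is uvular, matching the trigger — so the feature that spreads is place.
The other alternating forms pattern the same way: /n/ → [ɳ] before /ʈ/ (alveolar → retroflex, matching retroflex); /ɲ/ → [n] before /l/ (palatal → alveolar, matching alveolar) — only place changes, and always toward the following segment.
Nothing changes in [ɟiŋoɴχə]: there the adjacent consonants already agree in place (/ɴ/ and /χ/ are both uvular), so this form is consistent with the same rule.
Since the segment that changes precedes the conditioning segment, the assimilation is regressive.

regressive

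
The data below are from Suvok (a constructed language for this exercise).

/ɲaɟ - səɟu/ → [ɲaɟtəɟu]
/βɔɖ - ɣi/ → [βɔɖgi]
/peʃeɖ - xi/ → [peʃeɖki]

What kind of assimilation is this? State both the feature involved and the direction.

progressive manner assimilation

The segment that alternates is /s/, which surfaces as [t] when adjacent to /ɟ/.
The change fricative → stop matches the manner of the preceding /ɟ/, identifying this as manner assimilation.
Place and voice are unchanged, so the assimilation is partial, not total.
The other alternating forms pattern the same way: /ɣ/ → [g] after /ɖ/ (fricative → stop, matching a stop); /x/ → [k] after /ɖ/ (fricative → stop, matching a stop) — only manner changes, and always toward the preceding segment.
The trigger is the preceding segment, so the direction is progressive (perseverative).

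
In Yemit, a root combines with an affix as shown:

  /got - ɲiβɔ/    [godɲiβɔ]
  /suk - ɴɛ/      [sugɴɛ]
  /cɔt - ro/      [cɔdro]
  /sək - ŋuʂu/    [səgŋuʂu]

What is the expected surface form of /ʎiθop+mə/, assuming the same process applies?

[ʎiθobmə]

The data show regressive voicing assimilation: /t/ → [d] before /ɲ/; /k/ → [g] before /ɴ/; /t/ → [d] before /r/; /k/ → [g] before /ŋ/. In each pair only voicing changes, matching the following consonant, while place and manner stay constant.
The rule targets /p/ (voiceless bilabial stop), which sits before the trigger /m/ (voiced).
A voiced bilabial stop is [b], so the surface segment is [b].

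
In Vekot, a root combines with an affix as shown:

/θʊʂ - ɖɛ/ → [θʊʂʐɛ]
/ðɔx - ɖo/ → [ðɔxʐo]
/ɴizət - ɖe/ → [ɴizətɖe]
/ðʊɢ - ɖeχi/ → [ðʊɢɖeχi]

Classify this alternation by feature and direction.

progressive manner assimilation

Comparing underlying and surface forms, /ɖ/ → [ʐ] is the alternation; the neighbouring /ʂ/ is constant.
/ɖ/ is a stop while /ʂ/ is a fricative; the output [ʐ] is a fricative, matching the trigger — so the feature that spreads is manner.
Place and voice are unchanged, so the assimilation is partial, not total.
The other alternating form patterns the same way: /ɖ/ → [ʐ] after /x/ (stop → fricative, matching a fricative) — only manner changes, and always toward the preceding segment.
Nothing changes in [ɴizətɖe], [ðʊɢɖeχi]: there the adjacent consonants already agree in manner (/ɖ/ and /t/ are both stops; /ɖ/ and /ɢ/ are both stops), so these forms are consistent with the same rule.
Since the segment that changes follows the conditioning segment, the assimilation is progressive.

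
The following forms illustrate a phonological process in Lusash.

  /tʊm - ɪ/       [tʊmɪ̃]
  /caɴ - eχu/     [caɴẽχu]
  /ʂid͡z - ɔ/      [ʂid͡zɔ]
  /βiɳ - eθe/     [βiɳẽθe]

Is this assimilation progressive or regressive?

progressive

The vowel /ɪ/ surfaces as nasalised [ɪ̃] next to the preceding nasal /m/ — it has acquired the [+nasal] feature of its neighbour.
Likewise in the remaining data: /e/ → [ẽ] after /ɴ/; /e/ → [ẽ] after /ɳ/ — each time a vowel is nasalised next to a preceding nasal.
No change occurs in [ʂid͡zɔ] because the vowel at the boundary is adjacent to an oral consonant, not a nasal (/ɔ/ next to /d͡z/).
Because the conditioning nasal is to the left of the vowel that changes, the process is progressive (perseverative).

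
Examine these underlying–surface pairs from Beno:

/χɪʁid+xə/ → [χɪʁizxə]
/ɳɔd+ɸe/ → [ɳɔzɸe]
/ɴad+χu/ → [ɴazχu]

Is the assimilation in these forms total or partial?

partial assimilation

Comparing underlying and surface forms, /d/ → [z] is the alternation; the neighbouring /x/ is constant.
The change stop → fricative matches the manner of the following /x/, identifying this as manner assimilation.
Place and voice are unchanged, so the assimilation is partial, not total.
The other alternating forms pattern the same way: /d/ → [z] before /ɸ/ (stop → fricative, matching a fricative); /d/ → [z] before /χ/ (stop → fricative, matching a fricative) — only manner changes, and always toward the following segment.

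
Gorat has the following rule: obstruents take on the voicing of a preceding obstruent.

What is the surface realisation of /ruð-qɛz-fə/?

[ruðɢɛzvə]

The rule targets /q/ (voiceless uvular stop), which sits after the trigger /ð/ (voiced).
A voiced uvular stop is [ɢ], so the surface segment is [ɢ].
The same rule applies at the second boundary: /f/ → [v] next to /z/.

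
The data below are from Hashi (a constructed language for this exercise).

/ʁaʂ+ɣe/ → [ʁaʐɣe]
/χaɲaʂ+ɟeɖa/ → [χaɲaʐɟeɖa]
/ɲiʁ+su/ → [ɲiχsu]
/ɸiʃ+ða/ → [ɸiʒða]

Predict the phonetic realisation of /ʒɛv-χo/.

The data show regressive voicing assimilation: /ʂ/ → [ʐ] before /ɣ/; /ʂ/ → [ʐ] before /ɟ/; /ʁ/ → [χ] before /s/; /ʃ/ → [ʒ] before /ð/. In each pair only voicing changes, matching the following consonant, while place and manner stay constant.
/v/ is a voiced labiodental fricative. The following trigger /χ/ is voiceless, so /v/ must become voiceless as well.
Changing only its voicing to voiceless gives [f] — the voiceless labiodental fricative.

[ʒɛfχo]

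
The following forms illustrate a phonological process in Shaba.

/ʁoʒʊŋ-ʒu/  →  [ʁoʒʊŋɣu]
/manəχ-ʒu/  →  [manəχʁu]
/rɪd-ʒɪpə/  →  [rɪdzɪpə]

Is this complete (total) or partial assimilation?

partial assimilation

Comparing underlying and surface forms, /ʒ/ → [ɣ] is the alternation; the neighbouring /ŋ/ is constant.
The change postalveolar → velar matches the place of the preceding /ŋ/, identifying this as place assimilation.
Manner and voice are unchanged, so the assimilation is partial, not total.
The same holds elsewhere in the data: /ʒ/ → [ʁ] after /χ/ (postalveolar → uvular, matching uvular); /ʒ/ → [z] after /d/ (postalveolar → alveolar, matching alveolar) — only place changes, and always toward the preceding segment.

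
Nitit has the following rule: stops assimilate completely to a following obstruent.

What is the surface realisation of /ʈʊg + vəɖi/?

[ʈʊvvəɖi]

/g/ is the segment targeted by the rule; it sits immediately before /v/, so it assimilates completely and surfaces as [v].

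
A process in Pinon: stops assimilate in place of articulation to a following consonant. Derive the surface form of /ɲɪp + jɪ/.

The rule targets /p/ (voiceless bilabial stop), which sits before the trigger /j/ (palatal).
The voiceless palatal stop is [c], so /p/ → [c].

[ɲɪcjɪ]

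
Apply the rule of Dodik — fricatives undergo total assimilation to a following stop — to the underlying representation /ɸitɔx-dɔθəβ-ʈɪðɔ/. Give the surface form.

/x/ is the segment targeted by the rule; it sits immediately before /d/, so it assimilates completely and surfaces as [d].
The same rule applies at the second boundary: /β/ → [ʈ] next to /ʈ/.

[ɸitɔddɔθəʈʈɪðɔ]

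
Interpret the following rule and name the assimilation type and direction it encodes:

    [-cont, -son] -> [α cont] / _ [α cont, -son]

regressive manner assimilation

The shared variable α links the value of [cont] on the target to that of the neighbouring obstruent. [cont] distinguishes stops from fricatives — a manner-of-articulation feature — so this is manner assimilation.
The conditioning segment sits to the right of the focus bar, meaning the trigger follows the segment that changes — regressive assimilation.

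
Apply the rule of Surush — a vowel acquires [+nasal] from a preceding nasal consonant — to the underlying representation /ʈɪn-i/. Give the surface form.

[ʈɪnĩ]

/i/ sits next to the nasal /n/ and is therefore nasalised to [ĩ].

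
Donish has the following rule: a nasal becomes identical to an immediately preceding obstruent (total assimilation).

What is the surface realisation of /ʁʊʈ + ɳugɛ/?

/ɳ/ is the segment targeted by the rule; it sits immediately after /ʈ/, so it assimilates completely and surfaces as [ʈ].

[ʁʊʈʈugɛ]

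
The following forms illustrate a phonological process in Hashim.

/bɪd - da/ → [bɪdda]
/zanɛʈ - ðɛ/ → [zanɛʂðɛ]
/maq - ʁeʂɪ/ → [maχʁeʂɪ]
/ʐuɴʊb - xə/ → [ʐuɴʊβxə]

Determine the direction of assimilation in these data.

regressive

Comparing underlying and surface forms, /ʈ/ → [ʂ] is the alternation; the neighbouring /ð/ is constant.
/ʈ/ is a stop while /ð/ is a fricative; the output [ʂ] is a fricative, matching the trigger — so the feature that spreads is manner.
The same holds elsewhere in the data: /q/ → [χ] before /ʁ/ (stop → fricative, matching a fricative); /b/ → [β] before /x/ (stop → fricative, matching a fricative) — only manner changes, and always toward the following segment.
Nothing changes in [bɪdda]: there the adjacent consonants already agree in manner (/d/ and /d/ are both stops), so this form is consistent with the same rule.
The trigger is the following segment, so the direction is regressive (anticipatory).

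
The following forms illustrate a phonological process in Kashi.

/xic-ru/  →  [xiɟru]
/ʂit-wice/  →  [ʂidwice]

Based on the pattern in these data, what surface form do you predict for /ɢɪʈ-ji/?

The data show regressive voicing assimilation: /c/ → [ɟ] before /r/; /t/ → [d] before /w/. In each pair only voicing changes, matching the following consonant, while place and manner stay constant.
/ʈ/ is a voiceless retroflex stop. The following trigger /j/ is voiced, so /ʈ/ must become voiced as well.
The voiced retroflex stop is [ɖ], so /ʈ/ → [ɖ].

[ɢɪɖji]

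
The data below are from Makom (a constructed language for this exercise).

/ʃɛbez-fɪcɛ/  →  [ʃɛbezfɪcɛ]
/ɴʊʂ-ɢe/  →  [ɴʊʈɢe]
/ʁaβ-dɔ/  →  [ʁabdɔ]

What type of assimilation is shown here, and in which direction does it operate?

Comparing underlying and surface forms, /ʂ/ → [ʈ] is the alternation; the neighbouring /ɢ/ is constant.
/ʂ/ is a fricative while /ɢ/ is a stop; the output [ʈ] is a stop, matching the trigger — so the feature that spreads is manner.
Place and voice are unchanged, so the assimilation is partial, not total.
The other alternating form patterns the same way: /β/ → [b] before /d/ (fricative → stop, matching a stop) — only manner changes, and always toward the following segment.
Nothing changes in [ʃɛbezfɪcɛ]: there the adjacent consonants already agree in manner (/z/ and /f/ are both fricatives), so this form is consistent with the same rule.
The trigger is the following segment, so the direction is regressive (anticipatory).

regressive manner assimilation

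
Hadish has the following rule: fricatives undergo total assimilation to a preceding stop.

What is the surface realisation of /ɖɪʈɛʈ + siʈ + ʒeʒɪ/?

/s/ is the segment targeted by the rule; it sits immediately after /ʈ/, so it assimilates completely and surfaces as [ʈ].
The same rule applies at the second boundary: /ʒ/ → [ʈ] next to /ʈ/.

[ɖɪʈɛʈʈiʈʈeʒɪ]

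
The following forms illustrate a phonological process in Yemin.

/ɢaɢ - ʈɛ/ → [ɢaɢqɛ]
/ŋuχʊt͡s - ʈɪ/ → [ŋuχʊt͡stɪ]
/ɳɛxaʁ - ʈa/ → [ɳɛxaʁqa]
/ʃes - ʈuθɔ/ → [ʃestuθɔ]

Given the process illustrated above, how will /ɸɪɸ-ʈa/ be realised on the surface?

The data show progressive place assimilation: /ʈ/ → [q] after /ɢ/; /ʈ/ → [t] after /t͡s/; /ʈ/ → [q] after /ʁ/; /ʈ/ → [t] after /s/. In each pair only place changes, matching the preceding consonant, while manner and voice stay constant.
The rule targets /ʈ/ (voiceless retroflex stop), which sits after the trigger /ɸ/ (bilabial).
The voiceless bilabial stop is [p], so /ʈ/ → [p].

[ɸɪɸpa]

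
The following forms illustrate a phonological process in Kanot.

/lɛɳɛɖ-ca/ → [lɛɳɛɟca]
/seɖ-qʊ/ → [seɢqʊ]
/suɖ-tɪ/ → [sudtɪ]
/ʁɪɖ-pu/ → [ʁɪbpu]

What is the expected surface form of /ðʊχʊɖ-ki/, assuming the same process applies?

The data show regressive place assimilation: /ɖ/ → [ɟ] before /c/; /ɖ/ → [ɢ] before /q/; /ɖ/ → [d] before /t/; /ɖ/ → [b] before /p/. In each pair only place changes, matching the following consonant, while manner and voice stay constant.
The rule targets /ɖ/ (voiced retroflex stop), which sits before the trigger /k/ (velar).
Changing only its place to velar gives [g] — the voiced velar stop.

[ðʊχʊgki]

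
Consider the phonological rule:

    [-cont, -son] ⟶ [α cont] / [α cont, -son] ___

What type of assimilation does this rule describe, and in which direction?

progressive manner assimilation

The shared variable α links the value of [cont] on the target to that of the neighbouring obstruent. [cont] distinguishes stops from fricatives — a manner-of-articulation feature — so this is manner assimilation.
The conditioning segment sits to the left of the focus bar, meaning the trigger precedes the segment that changes — progressive assimilation.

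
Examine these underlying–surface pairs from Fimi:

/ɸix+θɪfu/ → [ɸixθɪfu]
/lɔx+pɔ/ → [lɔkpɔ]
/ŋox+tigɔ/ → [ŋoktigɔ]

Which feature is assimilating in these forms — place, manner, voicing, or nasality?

manner

Comparing underlying and surface forms, /x/ → [k] is the alternation; the neighbouring /p/ is constant.
The change fricative → stop matches the manner of the following /p/, identifying this as manner assimilation.
The other alternating form patterns the same way: /x/ → [k] before /t/ (fricative → stop, matching a stop) — only manner changes, and always toward the following segment.
No alternation appears in [ɸixθɪfu]: there the adjacent consonants already agree in manner (/x/ and /θ/ are both fricatives), so this form is consistent with the same rule.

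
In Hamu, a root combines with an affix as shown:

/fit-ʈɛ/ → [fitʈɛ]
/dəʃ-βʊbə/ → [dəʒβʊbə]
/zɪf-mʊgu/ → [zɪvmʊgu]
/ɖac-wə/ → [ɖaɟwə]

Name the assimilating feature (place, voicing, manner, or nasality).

Comparing underlying and surface forms, /ʃ/ → [ʒ] is the alternation; the neighbouring /β/ is constant.
The change voiceless → voiced matches the voicing of the following /β/, identifying this as voicing assimilation.
The same holds elsewhere in the data: /f/ → [v] before /m/ (voiceless → voiced, matching voiced); /c/ → [ɟ] before /w/ (voiceless → voiced, matching voiced) — only voicing changes, and always toward the following segment.
No alternation appears in [fitʈɛ]: there the adjacent consonants already agree in voicing (/t/ and /ʈ/ are both voiceless), so this form is consistent with the same rule.

voicing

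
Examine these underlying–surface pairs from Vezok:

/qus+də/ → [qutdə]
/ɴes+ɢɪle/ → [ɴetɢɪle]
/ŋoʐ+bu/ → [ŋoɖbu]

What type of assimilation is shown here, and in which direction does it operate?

The segment that alternates is /s/, which surfaces as [t] when adjacent to /d/.
/s/ is a fricative while /d/ is a stop; the output [t] is a stop, matching the trigger — so the feature that spreads is manner.
Place and voice are unchanged, so the assimilation is partial, not total.
Checking the remaining alternations: /s/ → [t] before /ɢ/ (fricative → stop, matching a stop); /ʐ/ → [ɖ] before /b/ (fricative → stop, matching a stop) — only manner changes, and always toward the following segment.
Since the segment that changes precedes the conditioning segment, the assimilation is regressive.

regressive manner assimilation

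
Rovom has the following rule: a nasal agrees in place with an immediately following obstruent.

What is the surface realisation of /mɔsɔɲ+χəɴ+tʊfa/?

[mɔsɔɴχəntʊfa]

The rule targets /ɲ/ (voiced palatal nasal), which sits before the trigger /χ/ (uvular).
The voiced uvular nasal is [ɴ], so /ɲ/ → [ɴ].
At the second juncture, /ɴ/ likewise becomes [n] adjacent to /t/.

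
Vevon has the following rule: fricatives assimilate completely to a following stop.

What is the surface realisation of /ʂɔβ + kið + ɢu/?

[ʂɔkkiɢɢu]

/β/ is the segment targeted by the rule; it sits immediately before /k/, so it assimilates completely and surfaces as [k].
The same rule applies at the second boundary: /ð/ → [ɢ] next to /ɢ/.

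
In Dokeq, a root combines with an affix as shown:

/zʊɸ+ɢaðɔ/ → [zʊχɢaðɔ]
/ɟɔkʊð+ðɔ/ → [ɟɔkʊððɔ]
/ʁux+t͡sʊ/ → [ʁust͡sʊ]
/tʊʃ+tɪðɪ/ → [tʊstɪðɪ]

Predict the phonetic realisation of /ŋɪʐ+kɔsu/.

The data show regressive place assimilation: /ɸ/ → [χ] before /ɢ/; /x/ → [s] before /t͡s/; /ʃ/ → [s] before /t/. In each pair only place changes, matching the following consonant, while manner and voice stay constant.
Nothing changes in [ɟɔkʊððɔ]: there the adjacent consonants already agree in place (/ð/ and /ð/ are both dental), so this form is consistent with the same rule.
/ʐ/ is a voiced retroflex fricative. The following trigger /k/ is velar, so /ʐ/ must become velar as well.
A voiced velar fricative is [ɣ], so the surface segment is [ɣ].

[ŋɪɣkɔsu]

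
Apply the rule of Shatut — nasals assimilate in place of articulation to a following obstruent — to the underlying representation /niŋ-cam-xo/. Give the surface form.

[niɲcaŋxo]

/ŋ/ is a voiced velar nasal. The following trigger /c/ is palatal, so /ŋ/ must become palatal as well.
The voiced palatal nasal is [ɲ], so /ŋ/ → [ɲ].
At the second juncture, /m/ likewise becomes [ŋ] adjacent to /x/.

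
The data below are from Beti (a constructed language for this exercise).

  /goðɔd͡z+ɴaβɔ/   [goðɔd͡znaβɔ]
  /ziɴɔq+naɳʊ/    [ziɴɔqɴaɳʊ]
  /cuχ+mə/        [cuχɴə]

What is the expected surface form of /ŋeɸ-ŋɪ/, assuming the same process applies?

[ŋeɸmɪ]

The data show progressive place assimilation: /ɴ/ → [n] after /d͡z/; /n/ → [ɴ] after /q/; /m/ → [ɴ] after /χ/. In each pair only place changes, matching the preceding consonant, while manner and voice stay constant.
The rule targets /ŋ/ (voiced velar nasal), which sits after the trigger /ɸ/ (bilabial).
Changing only its place to bilabial gives [m] — the voiced bilabial nasal.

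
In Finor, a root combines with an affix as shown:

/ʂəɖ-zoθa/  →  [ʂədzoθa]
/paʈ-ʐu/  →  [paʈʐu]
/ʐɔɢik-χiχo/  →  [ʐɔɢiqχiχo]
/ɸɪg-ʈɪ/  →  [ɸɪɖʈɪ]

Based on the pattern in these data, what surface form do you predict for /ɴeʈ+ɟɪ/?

The data show regressive place assimilation: /ɖ/ → [d] before /z/; /k/ → [q] before /χ/; /g/ → [ɖ] before /ʈ/. In each pair only place changes, matching the following consonant, while manner and voice stay constant.
No alternation appears in [paʈʐu]: there the adjacent consonants already agree in place (/ʈ/ and /ʐ/ are both retroflex), so this form is consistent with the same rule.
/ʈ/ is a voiceless retroflex stop. The following trigger /ɟ/ is palatal, so /ʈ/ must become palatal as well.
The voiceless palatal stop is [c], so /ʈ/ → [c].

[ɴecɟɪ]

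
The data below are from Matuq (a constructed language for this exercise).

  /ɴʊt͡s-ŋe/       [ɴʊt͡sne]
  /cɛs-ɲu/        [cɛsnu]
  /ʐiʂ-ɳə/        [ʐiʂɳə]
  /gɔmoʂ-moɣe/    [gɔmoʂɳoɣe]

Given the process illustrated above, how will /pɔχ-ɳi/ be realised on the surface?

[pɔχɴi]

The data show progressive place assimilation: /ŋ/ → [n] after /t͡s/; /ɲ/ → [n] after /s/; /m/ → [ɳ] after /ʂ/. In each pair only place changes, matching the preceding consonant, while manner and voice stay constant.
No alternation appears in [ʐiʂɳə]: there the adjacent consonants already agree in place (/ɳ/ and /ʂ/ are both retroflex), so this form is consistent with the same rule.
/ɳ/ is a voiced retroflex nasal. The preceding trigger /χ/ is uvular, so /ɳ/ must become uvular as well.
Changing only its place to uvular gives [ɴ] — the voiced uvular nasal.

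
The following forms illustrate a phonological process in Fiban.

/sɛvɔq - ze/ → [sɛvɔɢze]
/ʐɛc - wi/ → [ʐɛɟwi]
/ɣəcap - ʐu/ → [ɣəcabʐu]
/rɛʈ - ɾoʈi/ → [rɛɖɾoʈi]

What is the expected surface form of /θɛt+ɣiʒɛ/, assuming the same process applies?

[θɛdɣiʒɛ]

The data show regressive voicing assimilation: /q/ → [ɢ] before /z/; /c/ → [ɟ] before /w/; /p/ → [b] before /ʐ/; /ʈ/ → [ɖ] before /ɾ/. In each pair only voicing changes, matching the following consonant, while place and manner stay constant.
The rule targets /t/ (voiceless alveolar stop), which sits before the trigger /ɣ/ (voiced).
A voiced alveolar stop is [d], so the surface segment is [d].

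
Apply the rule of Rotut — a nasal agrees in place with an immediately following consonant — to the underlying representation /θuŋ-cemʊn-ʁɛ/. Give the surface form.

[θuɲcemʊɴʁɛ]

/ŋ/ is a voiced velar nasal. The following trigger /c/ is palatal, so /ŋ/ must become palatal as well.
Changing only its place to palatal gives [ɲ] — the voiced palatal nasal.
At the second juncture, /n/ likewise becomes [ɴ] adjacent to /ʁ/.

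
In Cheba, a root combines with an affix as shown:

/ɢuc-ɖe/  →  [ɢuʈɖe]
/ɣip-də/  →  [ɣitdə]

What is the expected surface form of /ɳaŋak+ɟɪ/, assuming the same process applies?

[ɳaŋacɟɪ]

The data show regressive place assimilation: /c/ → [ʈ] before /ɖ/; /p/ → [t] before /d/. In each pair only place changes, matching the following consonant, while manner and voice stay constant.
The rule targets /k/ (voiceless velar stop), which sits before the trigger /ɟ/ (palatal).
The voiceless palatal stop is [c], so /k/ → [c].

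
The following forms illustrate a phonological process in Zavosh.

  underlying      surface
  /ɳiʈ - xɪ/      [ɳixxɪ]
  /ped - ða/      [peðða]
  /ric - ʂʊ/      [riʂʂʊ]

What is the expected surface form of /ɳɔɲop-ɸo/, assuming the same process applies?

The data show regressive total assimilation (/ʈ/ → [x] before /x/; /d/ → [ð] before /ð/; /c/ → [ʂ] before /ʂ/): in every case the target segment becomes identical to its following neighbour, copying more than a single feature.
/p/ is the segment targeted by the rule; it sits immediately before /ɸ/, so it assimilates completely and surfaces as [ɸ].

[ɳɔɲoɸɸo]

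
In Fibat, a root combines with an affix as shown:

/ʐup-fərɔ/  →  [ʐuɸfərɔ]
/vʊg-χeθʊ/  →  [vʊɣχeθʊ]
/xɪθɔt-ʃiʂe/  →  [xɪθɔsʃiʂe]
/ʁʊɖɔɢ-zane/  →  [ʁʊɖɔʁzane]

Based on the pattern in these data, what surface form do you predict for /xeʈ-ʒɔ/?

The data show regressive manner assimilation: /p/ → [ɸ] before /f/; /g/ → [ɣ] before /χ/; /t/ → [s] before /ʃ/; /ɢ/ → [ʁ] before /z/. In each pair only manner changes, matching the following consonant, while place and voice stay constant.
/ʈ/ is a voiceless retroflex stop. The following trigger /ʒ/ is a fricative, so /ʈ/ must become a fricative as well.
A voiceless retroflex fricative is [ʂ], so the surface segment is [ʂ].

[xeʂʒɔ]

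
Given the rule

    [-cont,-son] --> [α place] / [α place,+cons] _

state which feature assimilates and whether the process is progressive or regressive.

The rule copies the place features (abbreviated [place]) from the environment onto the target, so the assimilating feature is place.
The conditioning segment sits to the left of the focus bar, meaning the trigger precedes the segment that changes — progressive assimilation.

progressive place assimilation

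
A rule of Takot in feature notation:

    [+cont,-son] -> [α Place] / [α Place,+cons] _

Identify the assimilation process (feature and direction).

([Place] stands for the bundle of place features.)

progressive place assimilation

The rule copies the place features (abbreviated [Place]) from the environment onto the target, so the assimilating feature is place.
Since the environment is written before the underscore, the trigger precedes the target; the direction is progressive.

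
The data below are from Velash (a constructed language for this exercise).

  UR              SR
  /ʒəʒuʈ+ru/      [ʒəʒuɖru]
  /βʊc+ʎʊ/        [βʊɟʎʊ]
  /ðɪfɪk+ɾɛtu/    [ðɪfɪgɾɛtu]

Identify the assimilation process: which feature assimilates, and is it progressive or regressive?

regressive voicing assimilation

The segment that alternates is /ʈ/, which surfaces as [ɖ] when adjacent to /r/.
/ʈ/ is voiceless while /r/ is voiced; the output [ɖ] is voiced, matching the trigger — so the feature that spreads is voicing.
Place and manner are unchanged, so the assimilation is partial, not total.
Checking the remaining alternations: /c/ → [ɟ] before /ʎ/ (voiceless → voiced, matching voiced); /k/ → [g] before /ɾ/ (voiceless → voiced, matching voiced) — only voicing changes, and always toward the following segment.
Since the segment that changes precedes the conditioning segment, the assimilation is regressive.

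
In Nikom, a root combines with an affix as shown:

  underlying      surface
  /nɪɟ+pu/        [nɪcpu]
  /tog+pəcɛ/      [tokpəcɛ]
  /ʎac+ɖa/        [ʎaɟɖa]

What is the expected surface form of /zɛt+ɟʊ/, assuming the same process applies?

[zɛdɟʊ]

The data show regressive voicing assimilation: /ɟ/ → [c] before /p/; /g/ → [k] before /p/; /c/ → [ɟ] before /ɖ/. In each pair only voicing changes, matching the following consonant, while place and manner stay constant.
The rule targets /t/ (voiceless alveolar stop), which sits before the trigger /ɟ/ (voiced).
The voiced alveolar stop is [d], so /t/ → [d].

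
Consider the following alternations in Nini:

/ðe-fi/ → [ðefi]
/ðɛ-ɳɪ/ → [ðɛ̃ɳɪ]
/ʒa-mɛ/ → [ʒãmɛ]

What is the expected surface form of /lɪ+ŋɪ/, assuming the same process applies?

[lɪ̃ŋɪ]

The data show regressive nasality assimilation (vowel nasalisation): /ɛ/ → [ɛ̃] before /ɳ/; /a/ → [ã] before /m/ — a vowel is nasalised by an immediately following nasal consonant.
No change occurs in [ðefi] because the vowel at the boundary is adjacent to an oral consonant, not a nasal (/e/ next to /f/).
The vowel /ɪ/ is adjacent to the following nasal /ŋ/, so it acquires [+nasal] and surfaces as [ɪ̃].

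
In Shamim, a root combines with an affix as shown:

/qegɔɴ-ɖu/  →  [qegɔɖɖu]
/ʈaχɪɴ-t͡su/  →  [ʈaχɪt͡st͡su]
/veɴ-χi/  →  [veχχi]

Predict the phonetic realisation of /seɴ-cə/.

[seccə]

The data show regressive total assimilation (/ɴ/ → [ɖ] before /ɖ/; /ɴ/ → [t͡s] before /t͡s/; /ɴ/ → [χ] before /χ/): in every case the target segment becomes identical to its following neighbour, copying more than a single feature.
/ɴ/ is the segment targeted by the rule; it sits immediately before /c/, so it assimilates completely and surfaces as [c].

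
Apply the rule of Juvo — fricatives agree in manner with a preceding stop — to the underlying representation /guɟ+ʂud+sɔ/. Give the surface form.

[guɟʈudtɔ]

The rule targets /ʂ/ (voiceless retroflex fricative), which sits after the trigger /ɟ/ (stop).
The voiceless retroflex stop is [ʈ], so /ʂ/ → [ʈ].
The same rule applies at the second boundary: /s/ → [t] next to /d/.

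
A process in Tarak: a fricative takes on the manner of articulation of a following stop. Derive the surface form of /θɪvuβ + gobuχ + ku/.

The rule targets /β/ (voiced bilabial fricative), which sits before the trigger /g/ (stop).
Changing only its manner to stop gives [b] — the voiced bilabial stop.
The same rule applies at the second boundary: /χ/ → [q] next to /k/.

[θɪvubgobuqku]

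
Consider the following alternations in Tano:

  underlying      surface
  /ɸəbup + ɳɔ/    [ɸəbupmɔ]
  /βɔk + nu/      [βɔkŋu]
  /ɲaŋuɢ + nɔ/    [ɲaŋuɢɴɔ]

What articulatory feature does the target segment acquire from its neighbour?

Comparing underlying and surface forms, /ɳ/ → [m] is the alternation; the neighbouring /p/ is constant.
The change retroflex → bilabial matches the place of the preceding /p/, identifying this as place assimilation.
The same holds elsewhere in the data: /n/ → [ŋ] after /k/ (alveolar → velar, matching velar); /n/ → [ɴ] after /ɢ/ (alveolar → uvular, matching uvular) — only place changes, and always toward the preceding segment.

place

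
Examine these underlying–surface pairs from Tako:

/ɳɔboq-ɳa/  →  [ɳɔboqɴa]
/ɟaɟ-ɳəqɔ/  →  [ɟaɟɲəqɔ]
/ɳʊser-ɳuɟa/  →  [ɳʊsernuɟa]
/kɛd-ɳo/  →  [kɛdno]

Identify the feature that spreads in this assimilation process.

place

The segment that alternates is /ɳ/, which surfaces as [ɴ] when adjacent to /q/.
The change retroflex → uvular matches the place of the preceding /q/, identifying this as place assimilation.
The same holds elsewhere in the data: /ɳ/ → [ɲ] after /ɟ/ (retroflex → palatal, matching palatal); /ɳ/ → [n] after /r/ (retroflex → alveolar, matching alveolar); /ɳ/ → [n] after /d/ (retroflex → alveolar, matching alveolar) — only place changes, and always toward the preceding segment.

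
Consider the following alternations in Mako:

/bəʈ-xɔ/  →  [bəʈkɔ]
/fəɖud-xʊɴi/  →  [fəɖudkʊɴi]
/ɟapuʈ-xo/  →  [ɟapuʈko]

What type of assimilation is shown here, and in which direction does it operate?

progressive manner assimilation

Underlying /x/ is realised as [k] next to /ʈ/; /ʈ/ itself does not change.
The change fricative → stop matches the manner of the preceding /ʈ/, identifying this as manner assimilation.
Place and voice are unchanged, so the assimilation is partial, not total.
Checking the remaining alternation: /x/ → [k] after /d/ (fricative → stop, matching a stop) — only manner changes, and always toward the preceding segment.
Since the segment that changes follows the conditioning segment, the assimilation is progressive.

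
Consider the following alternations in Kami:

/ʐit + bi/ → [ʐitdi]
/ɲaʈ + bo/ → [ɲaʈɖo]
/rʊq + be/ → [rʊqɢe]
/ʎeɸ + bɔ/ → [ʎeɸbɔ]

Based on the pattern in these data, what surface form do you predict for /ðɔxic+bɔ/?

[ðɔxicɟɔ]

The data show progressive place assimilation: /b/ → [d] after /t/; /b/ → [ɖ] after /ʈ/; /b/ → [ɢ] after /q/. In each pair only place changes, matching the preceding consonant, while manner and voice stay constant.
Nothing changes in [ʎeɸbɔ]: there the adjacent consonants already agree in place (/b/ and /ɸ/ are both bilabial), so this form is consistent with the same rule.
/b/ is a voiced bilabial stop. The preceding trigger /c/ is palatal, so /b/ must become palatal as well.
Changing only its place to palatal gives [ɟ] — the voiced palatal stop.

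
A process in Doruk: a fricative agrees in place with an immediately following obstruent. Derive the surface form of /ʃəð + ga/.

[ʃəɣga]

The rule targets /ð/ (voiced dental fricative), which sits before the trigger /g/ (velar).
Changing only its place to velar gives [ɣ] — the voiced velar fricative.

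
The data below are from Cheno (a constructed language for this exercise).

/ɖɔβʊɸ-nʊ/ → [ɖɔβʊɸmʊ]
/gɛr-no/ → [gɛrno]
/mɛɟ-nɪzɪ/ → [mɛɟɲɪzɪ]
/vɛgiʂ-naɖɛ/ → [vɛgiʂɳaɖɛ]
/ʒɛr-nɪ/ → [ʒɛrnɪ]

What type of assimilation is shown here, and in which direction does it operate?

progressive place assimilation

The segment that alternates is /n/, which surfaces as [m] when adjacent to /ɸ/.
The change alveolar → bilabial matches the place of the preceding /ɸ/, identifying this as place assimilation.
Manner and voice are unchanged, so the assimilation is partial, not total.
Checking the remaining alternations: /n/ → [ɲ] after /ɟ/ (alveolar → palatal, matching palatal); /n/ → [ɳ] after /ʂ/ (alveolar → retroflex, matching retroflex) — only place changes, and always toward the preceding segment.
No alternation appears in [gɛrno], [ʒɛrnɪ]: there the adjacent consonants already agree in place (/n/ and /r/ are both alveolar; /n/ and /r/ are both alveolar), so these forms are consistent with the same rule.
Since the segment that changes follows the conditioning segment, the assimilation is progressive.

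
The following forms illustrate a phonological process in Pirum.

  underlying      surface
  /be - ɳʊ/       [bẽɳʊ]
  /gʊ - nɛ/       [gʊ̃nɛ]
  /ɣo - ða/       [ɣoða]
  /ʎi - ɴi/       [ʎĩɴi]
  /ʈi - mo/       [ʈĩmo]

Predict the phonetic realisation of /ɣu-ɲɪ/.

The data show regressive nasality assimilation (vowel nasalisation): /e/ → [ẽ] before /ɳ/; /ʊ/ → [ʊ̃] before /n/; /i/ → [ĩ] before /ɴ/; /i/ → [ĩ] before /m/ — a vowel is nasalised by an immediately following nasal consonant.
No change occurs in [ɣoða] because the vowel at the boundary is adjacent to an oral consonant, not a nasal (/o/ next to /ð/).
The vowel /u/ is adjacent to the following nasal /ɲ/, so it acquires [+nasal] and surfaces as [ũ].

[ɣũɲɪ]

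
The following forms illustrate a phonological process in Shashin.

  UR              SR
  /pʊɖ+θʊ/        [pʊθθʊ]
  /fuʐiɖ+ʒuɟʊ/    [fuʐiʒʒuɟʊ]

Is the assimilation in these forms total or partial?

total assimilation

Comparing underlying and surface forms, /ɖ/ → [θ] is the alternation; the neighbouring /θ/ is constant.
The output [θ] is identical to the trigger /θ/ — every feature (place, manner, voicing) has been copied — so this is total assimilation.
The other form behaves the same way: /ɖ/ → [ʒ] before /ʒ/ — in each case the output is a copy of the following consonant.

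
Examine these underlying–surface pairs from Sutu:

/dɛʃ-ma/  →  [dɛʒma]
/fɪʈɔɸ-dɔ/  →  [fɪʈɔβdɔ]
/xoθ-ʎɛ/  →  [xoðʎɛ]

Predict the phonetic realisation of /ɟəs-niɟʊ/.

The data show regressive voicing assimilation: /ʃ/ → [ʒ] before /m/; /ɸ/ → [β] before /d/; /θ/ → [ð] before /ʎ/. In each pair only voicing changes, matching the following consonant, while place and manner stay constant.
/s/ is a voiceless alveolar fricative. The following trigger /n/ is voiced, so /s/ must become voiced as well.
A voiced alveolar fricative is [z], so the surface segment is [z].

[ɟəzniɟʊ]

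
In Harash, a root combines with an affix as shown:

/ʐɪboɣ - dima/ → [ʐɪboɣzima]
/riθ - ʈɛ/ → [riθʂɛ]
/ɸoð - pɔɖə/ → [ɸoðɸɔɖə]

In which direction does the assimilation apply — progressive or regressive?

Underlying /d/ is realised as [z] next to /ɣ/; /ɣ/ itself does not change.
The change stop → fricative matches the manner of the preceding /ɣ/, identifying this as manner assimilation.
Checking the remaining alternations: /ʈ/ → [ʂ] after /θ/ (stop → fricative, matching a fricative); /p/ → [ɸ] after /ð/ (stop → fricative, matching a fricative) — only manner changes, and always toward the preceding segment.
The trigger is the preceding segment, so the direction is progressive (perseverative).

progressive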